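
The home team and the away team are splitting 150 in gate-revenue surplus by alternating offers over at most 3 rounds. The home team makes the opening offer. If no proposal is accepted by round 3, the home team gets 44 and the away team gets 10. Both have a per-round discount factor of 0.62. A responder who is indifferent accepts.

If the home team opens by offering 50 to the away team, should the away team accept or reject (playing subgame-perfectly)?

Round 3 (the home team proposes): the away team gets 10 if talks fail, so the home team offers 10 and keeps 140.
Round 2 (the away team proposes): the home team can get 140 next round, worth 0.62 × 140 = 86.8 now. The away team offers 86.8 and keeps 150 − 86.8 = 63.2.
So by rejecting in round 1, the away team gets 63.2 next round, worth 0.62 × 63.2 = 39.184 now.
Offer 50 ≥ 39.184, so the away team accepts.

Accept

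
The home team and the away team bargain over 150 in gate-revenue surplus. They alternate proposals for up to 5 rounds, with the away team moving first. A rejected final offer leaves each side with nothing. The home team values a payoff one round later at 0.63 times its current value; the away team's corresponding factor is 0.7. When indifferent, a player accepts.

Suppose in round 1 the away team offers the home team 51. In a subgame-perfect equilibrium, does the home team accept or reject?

Accept

Round 5 (the away team proposes): rejection yields 0 for the home team; the away team offers 0 and keeps 150.
Round 4 (the home team proposes): the away team can get 150 next round, worth 0.7 × 150 = 105 now; the home team offers that and keeps 45.
Round 3 (the away team proposes): the home team can get 45 next round, worth 0.63 × 45 = 28.35 now. The away team offers 28.35 and keeps 150 − 28.35 = 121.65.
Round 2 (the home team proposes): the away team can get 121.65 next round, worth 0.7 × 121.65 = 85.155 now; the home team offers that and keeps 64.845.
So by rejecting in round 1, the home team gets 64.845 next round, worth 0.63 × 64.845 = 40.85235 now.
Offer 51 ≥ 40.85235, so the home team accepts.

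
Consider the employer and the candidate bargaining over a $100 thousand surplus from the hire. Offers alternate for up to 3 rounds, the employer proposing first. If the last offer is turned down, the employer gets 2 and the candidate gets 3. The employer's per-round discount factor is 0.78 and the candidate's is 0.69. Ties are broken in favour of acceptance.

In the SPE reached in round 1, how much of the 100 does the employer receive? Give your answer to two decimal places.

83.21

Round 3 (the employer proposes): the candidate gets 3 if talks fail, so the employer offers 3 and keeps 97.
Round 2 (the candidate proposes): the employer can get 97 next round, worth 0.78 × 97 = 75.66 now, so the candidate offers 75.66, keeping 24.34.
Round 1 (the employer proposes): the candidate can get 24.34 next round, worth 0.69 × 24.34 = 16.7946 now; the employer offers that and keeps 83.2054.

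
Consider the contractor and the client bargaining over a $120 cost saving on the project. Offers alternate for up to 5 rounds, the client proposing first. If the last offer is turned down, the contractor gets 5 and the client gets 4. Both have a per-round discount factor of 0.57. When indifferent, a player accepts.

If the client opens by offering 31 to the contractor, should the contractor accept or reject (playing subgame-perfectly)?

Work out the contractor's continuation value if the offer is rejected.
Round 5 (the client proposes): the contractor gets 5 if talks fail, so the client offers 5 and keeps 115.
Round 4 (the contractor proposes): the client can get 115 next round, worth 0.57 × 115 = 65.55 now; the contractor offers that and keeps 54.45.
Round 3 (the client proposes): the contractor can get 54.45 next round, worth 0.57 × 54.45 = 31.0365 now. The client offers 31.0365 and keeps 120 − 31.0365 = 88.9635.
Round 2 (the contractor proposes): the client can get 88.9635 next round, worth 0.57 × 88.9635 = 50.709195 now. The contractor offers 50.709195 and keeps 120 − 50.709195 = 69.290805.
So by rejecting in round 1, the contractor gets 69.290805 next round, worth 0.57 × 69.290805 = 39.49575885 now.
Offer 31 < 39.49575885, so the contractor rejects.

Reject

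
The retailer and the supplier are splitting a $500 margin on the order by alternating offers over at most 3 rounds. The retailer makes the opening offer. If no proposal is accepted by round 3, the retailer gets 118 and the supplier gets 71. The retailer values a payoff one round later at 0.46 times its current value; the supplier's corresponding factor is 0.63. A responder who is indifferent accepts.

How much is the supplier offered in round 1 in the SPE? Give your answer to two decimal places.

Work backward from the last round.
Round 3 (the retailer proposes): the supplier gets 71 if talks fail, so the retailer offers 71 and keeps 429.
Round 2 (the supplier proposes): the retailer can get 429 next round, worth 0.46 × 429 = 197.34 now. The supplier offers 197.34 and keeps 500 − 197.34 = 302.66.
Round 1 (the retailer proposes): the supplier can get 302.66 next round, worth 0.63 × 302.66 = 190.6758 now. The retailer offers 190.6758 and keeps 500 − 190.6758 = 309.3242.

190.68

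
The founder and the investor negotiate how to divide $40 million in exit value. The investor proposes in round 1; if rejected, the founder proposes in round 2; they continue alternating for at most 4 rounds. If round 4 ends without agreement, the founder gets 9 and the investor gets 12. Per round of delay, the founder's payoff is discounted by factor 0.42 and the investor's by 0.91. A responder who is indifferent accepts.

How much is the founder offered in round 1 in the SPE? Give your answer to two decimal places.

6.01

Round 4 (the founder proposes): the investor gets 12 if talks fail, so the founder offers 12 and keeps 28.
Round 3 (the investor proposes): the founder can get 28 next round, worth 0.42 × 28 = 11.76 now. The investor offers 11.76 and keeps 40 − 11.76 = 28.24.
Round 2 (the founder proposes): the investor can get 28.24 next round, worth 0.91 × 28.24 = 25.6984 now; the founder offers that and keeps 14.3016.
Round 1 (the investor proposes): the founder can get 14.3016 next round, worth 0.42 × 14.3016 = 6.006672 now; the investor offers that and keeps 33.993328.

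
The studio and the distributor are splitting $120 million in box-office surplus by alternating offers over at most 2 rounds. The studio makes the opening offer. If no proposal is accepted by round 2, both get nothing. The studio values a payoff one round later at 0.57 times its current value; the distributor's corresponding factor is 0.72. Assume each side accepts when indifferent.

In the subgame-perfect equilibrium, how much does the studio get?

33.6

By backward induction:
Round 2 (the distributor proposes): rejection yields 0 for the studio; the distributor offers 0 and keeps 120.
Round 1 (the studio proposes): the distributor can get 120 next round, worth 0.72 × 120 = 86.4 now. The studio offers 86.4 and keeps 120 − 86.4 = 33.6.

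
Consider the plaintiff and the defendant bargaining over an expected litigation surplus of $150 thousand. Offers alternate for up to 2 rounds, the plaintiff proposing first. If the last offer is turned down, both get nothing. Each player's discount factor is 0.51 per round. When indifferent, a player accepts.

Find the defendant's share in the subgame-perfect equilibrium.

Round 2 (the defendant proposes): the plaintiff will accept anything ≥ 0, so the defendant offers 0 and keeps 150.
Round 1 (the plaintiff proposes): the defendant can get 150 next round, worth 0.51 × 150 = 76.5 now; the plaintiff offers that and keeps 73.5.

76.5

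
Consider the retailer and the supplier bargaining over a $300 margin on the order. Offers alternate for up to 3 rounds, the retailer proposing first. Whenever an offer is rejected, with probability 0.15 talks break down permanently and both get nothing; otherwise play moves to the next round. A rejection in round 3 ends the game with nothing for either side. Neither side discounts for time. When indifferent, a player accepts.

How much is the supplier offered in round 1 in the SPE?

Round 3 (the retailer proposes): rejection yields 0 for the supplier; the retailer offers 0 and keeps 300.
Round 2 (the supplier proposes): rejecting gives the retailer an expected 0.85 × 300 = 255. The supplier offers 255 and keeps 300 − 255 = 45.
Round 1 (the retailer proposes): rejecting gives the supplier an expected 0.85 × 45 = 38.25; the retailer offers that and keeps 261.75.

38.25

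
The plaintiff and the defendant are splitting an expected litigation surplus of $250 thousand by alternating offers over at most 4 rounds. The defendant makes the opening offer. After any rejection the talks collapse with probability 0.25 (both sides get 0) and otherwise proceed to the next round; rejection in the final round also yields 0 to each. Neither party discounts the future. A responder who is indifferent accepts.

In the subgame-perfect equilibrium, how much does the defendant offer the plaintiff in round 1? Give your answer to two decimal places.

152.34

Round 4 (the plaintiff proposes): rejection yields 0 for the defendant; the plaintiff offers 0 and keeps 250.
Round 3 (the defendant proposes): rejecting gives the plaintiff an expected 0.75 × 250 = 187.5, so the defendant offers 187.5, keeping 62.5.
Round 2 (the plaintiff proposes): rejecting gives the defendant an expected 0.75 × 62.5 = 46.875. The plaintiff offers 46.875 and keeps 250 − 46.875 = 203.125.
Round 1 (the defendant proposes): rejecting gives the plaintiff an expected 0.75 × 203.125 = 152.34375; the defendant offers that and keeps 97.65625.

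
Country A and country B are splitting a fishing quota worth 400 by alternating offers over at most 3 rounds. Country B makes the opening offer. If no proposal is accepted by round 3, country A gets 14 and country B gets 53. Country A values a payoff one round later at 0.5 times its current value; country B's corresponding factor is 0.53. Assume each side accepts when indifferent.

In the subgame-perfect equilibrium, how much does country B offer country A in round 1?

Round 3 (country B proposes): country A gets 14 if talks fail, so country B offers 14 and keeps 386.
Round 2 (country A proposes): country B can get 386 next round, worth 0.53 × 386 = 204.58 now; country A offers that and keeps 195.42.
Round 1 (country B proposes): country A can get 195.42 next round, worth 0.5 × 195.42 = 97.71 now; country B offers that and keeps 302.29.

97.71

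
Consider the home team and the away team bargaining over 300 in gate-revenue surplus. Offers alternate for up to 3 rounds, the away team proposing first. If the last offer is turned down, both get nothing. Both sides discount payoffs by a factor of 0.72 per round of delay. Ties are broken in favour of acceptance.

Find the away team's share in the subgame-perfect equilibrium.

Round 3 (the away team proposes): the home team will accept anything ≥ 0, so the away team offers 0 and keeps 300.
Round 2 (the home team proposes): the away team can get 300 next round, worth 0.72 × 300 = 216 now; the home team offers that and keeps 84.
Round 1 (the away team proposes): the home team can get 84 next round, worth 0.72 × 84 = 60.48 now. The away team offers 60.48 and keeps 300 − 60.48 = 239.52.

239.52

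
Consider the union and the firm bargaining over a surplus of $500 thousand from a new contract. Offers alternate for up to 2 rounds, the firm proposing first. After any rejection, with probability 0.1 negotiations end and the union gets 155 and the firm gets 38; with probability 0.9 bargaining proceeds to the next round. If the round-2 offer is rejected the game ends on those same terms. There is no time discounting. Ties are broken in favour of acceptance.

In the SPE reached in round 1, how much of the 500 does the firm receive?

68.7

Round 2 (the union proposes): the firm gets 38 if talks fail, so the union offers 38 and keeps 462.
Round 1 (the firm proposes): rejecting gives the union an expected 0.9 × 462 + 0.1 × 155 = 431.3. The firm offers 431.3 and keeps 500 − 431.3 = 68.7.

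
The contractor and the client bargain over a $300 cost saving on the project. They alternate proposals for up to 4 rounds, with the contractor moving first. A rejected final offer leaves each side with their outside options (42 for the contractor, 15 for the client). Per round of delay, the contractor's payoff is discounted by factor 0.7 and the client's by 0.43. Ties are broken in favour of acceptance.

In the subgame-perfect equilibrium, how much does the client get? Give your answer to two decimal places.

Solve by backward induction from round 4.
Round 4 (the client proposes): the contractor gets 42 if talks fail, so the client offers 42 and keeps 258.
Round 3 (the contractor proposes): the client can get 258 next round, worth 0.43 × 258 = 110.94 now. The contractor offers 110.94 and keeps 300 − 110.94 = 189.06.
Round 2 (the client proposes): the contractor can get 189.06 next round, worth 0.7 × 189.06 = 132.342 now. The client offers 132.342 and keeps 300 − 132.342 = 167.658.
Round 1 (the contractor proposes): the client can get 167.658 next round, worth 0.43 × 167.658 = 72.09294 now; the contractor offers that and keeps 227.90706.

72.09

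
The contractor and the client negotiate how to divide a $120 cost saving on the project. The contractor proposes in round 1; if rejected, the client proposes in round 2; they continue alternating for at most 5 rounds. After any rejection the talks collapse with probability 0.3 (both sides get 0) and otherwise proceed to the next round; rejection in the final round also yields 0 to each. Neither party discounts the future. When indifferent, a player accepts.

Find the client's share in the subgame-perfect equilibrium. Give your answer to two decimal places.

Round 5 (the contractor proposes): the client will accept anything ≥ 0, so the contractor offers 0 and keeps 120.
Round 4 (the client proposes): rejecting gives the contractor an expected 0.7 × 120 = 84. The client offers 84 and keeps 120 − 84 = 36.
Round 3 (the contractor proposes): rejecting gives the client an expected 0.7 × 36 = 25.2. The contractor offers 25.2 and keeps 120 − 25.2 = 94.8.
Round 2 (the client proposes): rejecting gives the contractor an expected 0.7 × 94.8 = 66.36; the client offers that and keeps 53.64.
Round 1 (the contractor proposes): rejecting gives the client an expected 0.7 × 53.64 = 37.548, so the contractor offers 37.548, keeping 82.452.

37.55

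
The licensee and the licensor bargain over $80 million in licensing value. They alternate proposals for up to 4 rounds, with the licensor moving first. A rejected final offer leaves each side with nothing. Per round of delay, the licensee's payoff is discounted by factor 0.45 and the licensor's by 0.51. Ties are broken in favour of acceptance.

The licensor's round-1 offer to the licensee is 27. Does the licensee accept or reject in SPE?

Round 4 (the licensee proposes): the licensor will accept anything ≥ 0, so the licensee offers 0 and keeps 80.
Round 3 (the licensor proposes): the licensee can get 80 next round, worth 0.45 × 80 = 36 now; the licensor offers that and keeps 44.
Round 2 (the licensee proposes): the licensor can get 44 next round, worth 0.51 × 44 = 22.44 now; the licensee offers that and keeps 57.56.
So by rejecting in round 1, the licensee gets 57.56 next round, worth 0.45 × 57.56 = 25.902 now.
Offer 27 ≥ 25.902, so the licensee accepts.

Accept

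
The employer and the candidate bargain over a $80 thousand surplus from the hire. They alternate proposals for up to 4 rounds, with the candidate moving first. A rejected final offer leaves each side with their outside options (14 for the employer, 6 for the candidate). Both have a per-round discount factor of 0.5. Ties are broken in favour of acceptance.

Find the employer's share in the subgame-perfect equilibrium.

29.25

By backward induction:
Round 4 (the employer proposes): the candidate gets 6 if talks fail, so the employer offers 6 and keeps 74.
Round 3 (the candidate proposes): the employer can get 74 next round, worth 0.5 × 74 = 37 now. The candidate offers 37 and keeps 80 − 37 = 43.
Round 2 (the employer proposes): the candidate can get 43 next round, worth 0.5 × 43 = 21.5 now. The employer offers 21.5 and keeps 80 − 21.5 = 58.5.
Round 1 (the candidate proposes): the employer can get 58.5 next round, worth 0.5 × 58.5 = 29.25 now, so the candidate offers 29.25, keeping 50.75.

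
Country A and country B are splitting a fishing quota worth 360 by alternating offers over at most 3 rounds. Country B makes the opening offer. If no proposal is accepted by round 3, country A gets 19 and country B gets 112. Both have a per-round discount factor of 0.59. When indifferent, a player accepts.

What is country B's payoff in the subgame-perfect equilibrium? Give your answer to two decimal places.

Work backward from the last round.
Round 3 (country B proposes): country A gets 19 if talks fail, so country B offers 19 and keeps 341.
Round 2 (country A proposes): country B can get 341 next round, worth 0.59 × 341 = 201.19 now. Country A offers 201.19 and keeps 360 − 201.19 = 158.81.
Round 1 (country B proposes): country A can get 158.81 next round, worth 0.59 × 158.81 = 93.6979 now. Country B offers 93.6979 and keeps 360 − 93.6979 = 266.3021.

266.30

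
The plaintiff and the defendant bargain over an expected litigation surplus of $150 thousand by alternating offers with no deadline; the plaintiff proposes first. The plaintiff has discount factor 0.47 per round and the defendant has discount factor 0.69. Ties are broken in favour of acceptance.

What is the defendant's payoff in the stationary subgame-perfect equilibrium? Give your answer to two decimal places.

In a stationary SPE each proposer offers the other exactly their discounted continuation value.
If the plaintiff keeps x when proposing and the defendant keeps y when proposing, then x = 150 − 0.69y and y = 150 − 0.47x.
Solving: x = 150(1 − 0.69) / (1 − 0.47·0.69) = 46.5 / 0.6757 ≈ 68.8175.
The defendant gets 150 − 68.8175 ≈ 81.1825.

81.18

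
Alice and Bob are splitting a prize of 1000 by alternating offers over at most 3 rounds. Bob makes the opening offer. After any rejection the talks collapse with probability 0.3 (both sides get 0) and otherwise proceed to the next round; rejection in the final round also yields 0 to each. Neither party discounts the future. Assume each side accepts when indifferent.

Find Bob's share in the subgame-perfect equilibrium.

790

Round 3 (Bob proposes): rejection yields 0 for Alice; Bob offers 0 and keeps 1000.
Round 2 (Alice proposes): rejecting gives Bob an expected 0.7 × 1000 = 700. Alice offers 700 and keeps 1000 − 700 = 300.
Round 1 (Bob proposes): rejecting gives Alice an expected 0.7 × 300 = 210; Bob offers that and keeps 790.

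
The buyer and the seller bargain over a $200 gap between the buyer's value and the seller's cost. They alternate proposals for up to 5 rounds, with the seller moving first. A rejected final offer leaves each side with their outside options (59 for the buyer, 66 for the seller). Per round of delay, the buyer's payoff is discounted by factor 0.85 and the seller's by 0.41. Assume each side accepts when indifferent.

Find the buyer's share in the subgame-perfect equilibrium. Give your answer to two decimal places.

By backward induction:
Round 5 (the seller proposes): the buyer gets 59 if talks fail, so the seller offers 59 and keeps 141.
Round 4 (the buyer proposes): the seller can get 141 next round, worth 0.41 × 141 = 57.81 now. The buyer offers 57.81 and keeps 200 − 57.81 = 142.19.
Round 3 (the seller proposes): the buyer can get 142.19 next round, worth 0.85 × 142.19 = 120.8615 now, so the seller offers 120.8615, keeping 79.1385.
Round 2 (the buyer proposes): the seller can get 79.1385 next round, worth 0.41 × 79.1385 = 32.446785 now, so the buyer offers 32.446785, keeping 167.553215.
Round 1 (the seller proposes): the buyer can get 167.553215 next round, worth 0.85 × 167.553215 = 142.42023275 now; the seller offers that and keeps 57.57976725.

142.42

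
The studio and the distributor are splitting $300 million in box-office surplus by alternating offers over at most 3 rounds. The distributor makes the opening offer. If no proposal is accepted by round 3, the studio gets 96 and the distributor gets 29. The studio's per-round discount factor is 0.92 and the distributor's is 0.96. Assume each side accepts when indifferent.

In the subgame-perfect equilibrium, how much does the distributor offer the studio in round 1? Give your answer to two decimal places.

Round 3 (the distributor proposes): the studio gets 96 if talks fail, so the distributor offers 96 and keeps 204.
Round 2 (the studio proposes): the distributor can get 204 next round, worth 0.96 × 204 = 195.84 now, so the studio offers 195.84, keeping 104.16.
Round 1 (the distributor proposes): the studio can get 104.16 next round, worth 0.92 × 104.16 = 95.8272 now. The distributor offers 95.8272 and keeps 300 − 95.8272 = 204.1728.

95.83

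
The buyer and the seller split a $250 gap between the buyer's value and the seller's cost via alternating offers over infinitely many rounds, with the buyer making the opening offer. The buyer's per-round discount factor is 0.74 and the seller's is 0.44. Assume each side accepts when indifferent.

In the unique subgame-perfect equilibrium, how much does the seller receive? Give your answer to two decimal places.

42.41

Let x be the buyer's share when the buyer proposes and y be the seller's share when the seller proposes.
The seller accepts iff offered ≥ 0.44·y, so x = 250 − 0.44y. Symmetrically y = 250 − 0.74x.
Substituting: x = 250 − 0.44(250 − 0.74x), giving x(1 − 0.74·0.44) = 250(1 − 0.44).
So x = 250 × 0.56 / 0.6744 ≈ 207.5919, and the seller receives 250 − x ≈ 42.4081.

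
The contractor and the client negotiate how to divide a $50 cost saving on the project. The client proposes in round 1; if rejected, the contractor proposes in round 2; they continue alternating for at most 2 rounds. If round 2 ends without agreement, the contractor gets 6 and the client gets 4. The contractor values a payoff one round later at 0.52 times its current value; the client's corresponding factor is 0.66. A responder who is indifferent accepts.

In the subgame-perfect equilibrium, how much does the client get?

Round 2 (the contractor proposes): the client gets 4 if talks fail, so the contractor offers 4 and keeps 46.
Round 1 (the client proposes): the contractor can get 46 next round, worth 0.52 × 46 = 23.92 now, so the client offers 23.92, keeping 26.08.

26.08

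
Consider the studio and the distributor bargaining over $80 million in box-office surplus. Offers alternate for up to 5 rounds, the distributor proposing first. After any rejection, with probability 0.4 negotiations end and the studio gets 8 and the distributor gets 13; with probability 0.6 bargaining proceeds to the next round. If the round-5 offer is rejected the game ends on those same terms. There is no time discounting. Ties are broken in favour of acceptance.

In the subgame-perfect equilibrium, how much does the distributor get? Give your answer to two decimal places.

Round 5 (the distributor proposes): the studio gets 8 if talks fail, so the distributor offers 8 and keeps 72.
Round 4 (the studio proposes): rejecting gives the distributor an expected 0.6 × 72 + 0.4 × 13 = 48.4, so the studio offers 48.4, keeping 31.6.
Round 3 (the distributor proposes): rejecting gives the studio an expected 0.6 × 31.6 + 0.4 × 8 = 22.16, so the distributor offers 22.16, keeping 57.84.
Round 2 (the studio proposes): rejecting gives the distributor an expected 0.6 × 57.84 + 0.4 × 13 = 39.904; the studio offers that and keeps 40.096.
Round 1 (the distributor proposes): rejecting gives the studio an expected 0.6 × 40.096 + 0.4 × 8 = 27.2576, so the distributor offers 27.2576, keeping 52.7424.

52.74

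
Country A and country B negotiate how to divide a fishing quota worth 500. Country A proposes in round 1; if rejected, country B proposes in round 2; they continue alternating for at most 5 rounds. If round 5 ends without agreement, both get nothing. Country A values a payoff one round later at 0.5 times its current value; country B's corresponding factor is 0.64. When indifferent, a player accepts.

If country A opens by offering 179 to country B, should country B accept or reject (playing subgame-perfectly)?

Reject

Round 5 (country A proposes): rejection yields 0 for country B; country A offers 0 and keeps 500.
Round 4 (country B proposes): country A can get 500 next round, worth 0.5 × 500 = 250 now; country B offers that and keeps 250.
Round 3 (country A proposes): country B can get 250 next round, worth 0.64 × 250 = 160 now; country A offers that and keeps 340.
Round 2 (country B proposes): country A can get 340 next round, worth 0.5 × 340 = 170 now, so country B offers 170, keeping 330.
So by rejecting in round 1, country B gets 330 next round, worth 0.64 × 330 = 211.2 now.
Offer 179 < 211.2, so country B rejects.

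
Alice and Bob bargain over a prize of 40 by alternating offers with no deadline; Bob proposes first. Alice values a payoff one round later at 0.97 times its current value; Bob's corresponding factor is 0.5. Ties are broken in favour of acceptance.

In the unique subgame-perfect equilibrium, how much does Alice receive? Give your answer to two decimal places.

When Bob proposes, Alice accepts any offer worth at least 0.97 times what Alice would get by proposing next round; and vice versa.
This gives x = 40 − 0.97y and y = 40 − 0.5x, where x and y are each side's share when it proposes.
Hence (1 − 0.97·0.5)x = 40(1 − 0.97), i.e. 0.515·x = 1.2.
x ≈ 2.3301; Alice's share is 40 − x ≈ 37.6699.

37.67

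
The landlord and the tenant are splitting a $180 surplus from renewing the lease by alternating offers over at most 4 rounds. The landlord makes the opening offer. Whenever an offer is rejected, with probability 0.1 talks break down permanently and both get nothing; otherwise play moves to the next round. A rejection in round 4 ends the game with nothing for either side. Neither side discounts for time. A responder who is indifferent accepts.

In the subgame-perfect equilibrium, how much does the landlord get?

By backward induction:
Round 4 (the tenant proposes): the landlord will accept anything ≥ 0, so the tenant offers 0 and keeps 180.
Round 3 (the landlord proposes): rejecting gives the tenant an expected 0.9 × 180 = 162, so the landlord offers 162, keeping 18.
Round 2 (the tenant proposes): rejecting gives the landlord an expected 0.9 × 18 = 16.2; the tenant offers that and keeps 163.8.
Round 1 (the landlord proposes): rejecting gives the tenant an expected 0.9 × 163.8 = 147.42. The landlord offers 147.42 and keeps 180 − 147.42 = 32.58.

32.58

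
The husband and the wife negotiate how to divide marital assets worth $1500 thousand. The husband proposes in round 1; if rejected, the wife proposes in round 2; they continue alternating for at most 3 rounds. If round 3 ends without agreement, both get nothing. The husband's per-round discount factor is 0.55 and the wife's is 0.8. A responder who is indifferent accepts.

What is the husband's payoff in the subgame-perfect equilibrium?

Round 3 (the husband proposes): the wife will accept anything ≥ 0, so the husband offers 0 and keeps 1500.
Round 2 (the wife proposes): the husband can get 1500 next round, worth 0.55 × 1500 = 825 now; the wife offers that and keeps 675.
Round 1 (the husband proposes): the wife can get 675 next round, worth 0.8 × 675 = 540 now; the husband offers that and keeps 960.

960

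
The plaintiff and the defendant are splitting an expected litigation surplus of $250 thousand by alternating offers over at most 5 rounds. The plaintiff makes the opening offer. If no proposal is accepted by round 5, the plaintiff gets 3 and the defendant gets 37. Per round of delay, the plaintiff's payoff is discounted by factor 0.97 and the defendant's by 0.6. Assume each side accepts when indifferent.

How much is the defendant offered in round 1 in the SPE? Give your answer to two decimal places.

Round 5 (the plaintiff proposes): the defendant gets 37 if talks fail, so the plaintiff offers 37 and keeps 213.
Round 4 (the defendant proposes): the plaintiff can get 213 next round, worth 0.97 × 213 = 206.61 now. The defendant offers 206.61 and keeps 250 − 206.61 = 43.39.
Round 3 (the plaintiff proposes): the defendant can get 43.39 next round, worth 0.6 × 43.39 = 26.034 now, so the plaintiff offers 26.034, keeping 223.966.
Round 2 (the defendant proposes): the plaintiff can get 223.966 next round, worth 0.97 × 223.966 = 217.24702 now, so the defendant offers 217.24702, keeping 32.75298.
Round 1 (the plaintiff proposes): the defendant can get 32.75298 next round, worth 0.6 × 32.75298 = 19.651788 now, so the plaintiff offers 19.651788, keeping 230.348212.

19.65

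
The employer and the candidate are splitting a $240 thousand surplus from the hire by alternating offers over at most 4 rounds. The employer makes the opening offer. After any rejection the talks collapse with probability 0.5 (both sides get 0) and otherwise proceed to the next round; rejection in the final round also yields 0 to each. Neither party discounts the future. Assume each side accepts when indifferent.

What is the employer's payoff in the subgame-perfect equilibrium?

150

Round 4 (the candidate proposes): the employer will accept anything ≥ 0, so the candidate offers 0 and keeps 240.
Round 3 (the employer proposes): rejecting gives the candidate an expected 0.5 × 240 = 120. The employer offers 120 and keeps 240 − 120 = 120.
Round 2 (the candidate proposes): rejecting gives the employer an expected 0.5 × 120 = 60, so the candidate offers 60, keeping 180.
Round 1 (the employer proposes): rejecting gives the candidate an expected 0.5 × 180 = 90. The employer offers 90 and keeps 240 − 90 = 150.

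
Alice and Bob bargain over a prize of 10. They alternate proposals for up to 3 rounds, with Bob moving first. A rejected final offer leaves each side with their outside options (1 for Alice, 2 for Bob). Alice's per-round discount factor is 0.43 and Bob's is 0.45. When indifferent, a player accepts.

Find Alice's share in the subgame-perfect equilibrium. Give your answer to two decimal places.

Round 3 (Bob proposes): Alice gets 1 if talks fail, so Bob offers 1 and keeps 9.
Round 2 (Alice proposes): Bob can get 9 next round, worth 0.45 × 9 = 4.05 now; Alice offers that and keeps 5.95.
Round 1 (Bob proposes): Alice can get 5.95 next round, worth 0.43 × 5.95 = 2.5585 now; Bob offers that and keeps 7.4415.

2.56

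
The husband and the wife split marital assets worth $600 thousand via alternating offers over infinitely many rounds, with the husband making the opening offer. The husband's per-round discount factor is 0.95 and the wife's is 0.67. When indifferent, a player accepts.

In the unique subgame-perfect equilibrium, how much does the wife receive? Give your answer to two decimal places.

55.30

In a stationary SPE each proposer offers the other exactly their discounted continuation value.
If the husband keeps x when proposing and the wife keeps y when proposing, then x = 600 − 0.67y and y = 600 − 0.95x.
Solving: x = 600(1 − 0.67) / (1 − 0.95·0.67) = 198 / 0.3635 ≈ 544.7043.
The wife gets 600 − 544.7043 ≈ 55.2957.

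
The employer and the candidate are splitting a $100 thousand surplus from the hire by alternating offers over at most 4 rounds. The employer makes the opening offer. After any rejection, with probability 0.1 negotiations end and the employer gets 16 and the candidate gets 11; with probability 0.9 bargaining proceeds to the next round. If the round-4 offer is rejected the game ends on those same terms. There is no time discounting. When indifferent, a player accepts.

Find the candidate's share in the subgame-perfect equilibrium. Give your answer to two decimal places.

70.79

Round 4 (the candidate proposes): the employer gets 16 if talks fail, so the candidate offers 16 and keeps 84.
Round 3 (the employer proposes): rejecting gives the candidate an expected 0.9 × 84 + 0.1 × 11 = 76.7, so the employer offers 76.7, keeping 23.3.
Round 2 (the candidate proposes): rejecting gives the employer an expected 0.9 × 23.3 + 0.1 × 16 = 22.57. The candidate offers 22.57 and keeps 100 − 22.57 = 77.43.
Round 1 (the employer proposes): rejecting gives the candidate an expected 0.9 × 77.43 + 0.1 × 11 = 70.787; the employer offers that and keeps 29.213.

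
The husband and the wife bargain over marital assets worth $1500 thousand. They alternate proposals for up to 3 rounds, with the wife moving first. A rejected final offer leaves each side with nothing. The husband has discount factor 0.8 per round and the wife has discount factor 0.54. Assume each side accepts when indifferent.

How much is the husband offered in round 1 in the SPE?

By backward induction:
Round 3 (the wife proposes): rejection yields 0 for the husband; the wife offers 0 and keeps 1500.
Round 2 (the husband proposes): the wife can get 1500 next round, worth 0.54 × 1500 = 810 now. The husband offers 810 and keeps 1500 − 810 = 690.
Round 1 (the wife proposes): the husband can get 690 next round, worth 0.8 × 690 = 552 now. The wife offers 552 and keeps 1500 − 552 = 948.

552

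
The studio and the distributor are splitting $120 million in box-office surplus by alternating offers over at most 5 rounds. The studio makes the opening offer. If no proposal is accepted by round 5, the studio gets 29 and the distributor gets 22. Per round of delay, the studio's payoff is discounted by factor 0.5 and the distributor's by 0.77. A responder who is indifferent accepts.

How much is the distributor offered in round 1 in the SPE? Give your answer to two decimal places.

Round 5 (the studio proposes): the distributor gets 22 if talks fail, so the studio offers 22 and keeps 98.
Round 4 (the distributor proposes): the studio can get 98 next round, worth 0.5 × 98 = 49 now. The distributor offers 49 and keeps 120 − 49 = 71.
Round 3 (the studio proposes): the distributor can get 71 next round, worth 0.77 × 71 = 54.67 now; the studio offers that and keeps 65.33.
Round 2 (the distributor proposes): the studio can get 65.33 next round, worth 0.5 × 65.33 = 32.665 now. The distributor offers 32.665 and keeps 120 − 32.665 = 87.335.
Round 1 (the studio proposes): the distributor can get 87.335 next round, worth 0.77 × 87.335 = 67.24795 now. The studio offers 67.24795 and keeps 120 − 67.24795 = 52.75205.

67.25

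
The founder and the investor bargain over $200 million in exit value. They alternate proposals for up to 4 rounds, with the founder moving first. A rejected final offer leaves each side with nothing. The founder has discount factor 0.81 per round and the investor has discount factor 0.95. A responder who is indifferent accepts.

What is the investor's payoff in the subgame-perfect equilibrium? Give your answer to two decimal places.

By backward induction:
Round 4 (the investor proposes): rejection yields 0 for the founder; the investor offers 0 and keeps 200.
Round 3 (the founder proposes): the investor can get 200 next round, worth 0.95 × 200 = 190 now, so the founder offers 190, keeping 10.
Round 2 (the investor proposes): the founder can get 10 next round, worth 0.81 × 10 = 8.1 now; the investor offers that and keeps 191.9.
Round 1 (the founder proposes): the investor can get 191.9 next round, worth 0.95 × 191.9 = 182.305 now. The founder offers 182.305 and keeps 200 − 182.305 = 17.695.

182.31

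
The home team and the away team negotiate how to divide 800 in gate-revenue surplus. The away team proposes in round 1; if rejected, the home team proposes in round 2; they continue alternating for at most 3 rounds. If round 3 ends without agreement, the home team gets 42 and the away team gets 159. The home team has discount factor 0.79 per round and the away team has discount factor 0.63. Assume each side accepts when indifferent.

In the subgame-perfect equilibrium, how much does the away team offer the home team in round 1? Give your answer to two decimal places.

254.74

Round 3 (the away team proposes): the home team gets 42 if talks fail, so the away team offers 42 and keeps 758.
Round 2 (the home team proposes): the away team can get 758 next round, worth 0.63 × 758 = 477.54 now. The home team offers 477.54 and keeps 800 − 477.54 = 322.46.
Round 1 (the away team proposes): the home team can get 322.46 next round, worth 0.79 × 322.46 = 254.7434 now, so the away team offers 254.7434, keeping 545.2566.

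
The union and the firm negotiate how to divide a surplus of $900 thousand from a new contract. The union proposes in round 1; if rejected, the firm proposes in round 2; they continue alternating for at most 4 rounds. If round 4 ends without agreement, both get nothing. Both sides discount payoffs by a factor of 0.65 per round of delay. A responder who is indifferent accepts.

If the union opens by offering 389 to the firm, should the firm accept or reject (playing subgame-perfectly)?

Round 4 (the firm proposes): rejection yields 0 for the union; the firm offers 0 and keeps 900.
Round 3 (the union proposes): the firm can get 900 next round, worth 0.65 × 900 = 585 now. The union offers 585 and keeps 900 − 585 = 315.
Round 2 (the firm proposes): the union can get 315 next round, worth 0.65 × 315 = 204.75 now; the firm offers that and keeps 695.25.
So by rejecting in round 1, the firm gets 695.25 next round, worth 0.65 × 695.25 = 451.9125 now.
Offer 389 < 451.9125, so the firm rejects.

Reject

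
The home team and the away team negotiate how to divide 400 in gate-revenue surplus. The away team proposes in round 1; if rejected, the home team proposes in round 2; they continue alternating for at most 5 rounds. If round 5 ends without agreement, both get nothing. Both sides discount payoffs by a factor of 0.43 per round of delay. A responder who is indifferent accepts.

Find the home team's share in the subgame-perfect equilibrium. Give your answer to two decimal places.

116.17

Round 5 (the away team proposes): rejection yields 0 for the home team; the away team offers 0 and keeps 400.
Round 4 (the home team proposes): the away team can get 400 next round, worth 0.43 × 400 = 172 now. The home team offers 172 and keeps 400 − 172 = 228.
Round 3 (the away team proposes): the home team can get 228 next round, worth 0.43 × 228 = 98.04 now, so the away team offers 98.04, keeping 301.96.
Round 2 (the home team proposes): the away team can get 301.96 next round, worth 0.43 × 301.96 = 129.8428 now. The home team offers 129.8428 and keeps 400 − 129.8428 = 270.1572.
Round 1 (the away team proposes): the home team can get 270.1572 next round, worth 0.43 × 270.1572 = 116.167596 now; the away team offers that and keeps 283.832404.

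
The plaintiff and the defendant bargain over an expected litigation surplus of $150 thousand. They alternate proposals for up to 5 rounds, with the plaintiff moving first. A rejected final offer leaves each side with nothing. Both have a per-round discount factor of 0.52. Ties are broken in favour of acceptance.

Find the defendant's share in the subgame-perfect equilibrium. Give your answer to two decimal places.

47.56

Round 5 (the plaintiff proposes): rejection yields 0 for the defendant; the plaintiff offers 0 and keeps 150.
Round 4 (the defendant proposes): the plaintiff can get 150 next round, worth 0.52 × 150 = 78 now. The defendant offers 78 and keeps 150 − 78 = 72.
Round 3 (the plaintiff proposes): the defendant can get 72 next round, worth 0.52 × 72 = 37.44 now; the plaintiff offers that and keeps 112.56.
Round 2 (the defendant proposes): the plaintiff can get 112.56 next round, worth 0.52 × 112.56 = 58.5312 now, so the defendant offers 58.5312, keeping 91.4688.
Round 1 (the plaintiff proposes): the defendant can get 91.4688 next round, worth 0.52 × 91.4688 = 47.563776 now. The plaintiff offers 47.563776 and keeps 150 − 47.563776 = 102.436224.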